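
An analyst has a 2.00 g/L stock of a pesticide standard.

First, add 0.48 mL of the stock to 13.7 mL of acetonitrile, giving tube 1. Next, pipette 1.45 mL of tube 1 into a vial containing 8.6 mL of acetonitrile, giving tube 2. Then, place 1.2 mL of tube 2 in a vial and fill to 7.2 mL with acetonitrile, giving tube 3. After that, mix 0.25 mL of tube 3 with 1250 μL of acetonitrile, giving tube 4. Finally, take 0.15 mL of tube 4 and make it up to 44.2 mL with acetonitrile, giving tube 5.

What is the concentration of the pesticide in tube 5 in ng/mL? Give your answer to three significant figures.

Step 1: 0.48 mL + 13.7 mL = 14.18 mL total → factor 14.18/0.48 = 29.542
Step 2: 1.45 mL + 8.6 mL = 10.05 mL total → factor 10.05/1.45 = 6.931
Step 3: 1.2 mL brought to 7.2 mL → factor 7.2/1.2 = 6
Step 4: 0.25 mL + 1250 μL = 1.5 mL total → factor 1.5/0.25 = 6
Step 5: 0.15 mL brought to 44.2 mL → factor 44.2/0.15 = 294.67
Overall dilution factor = 29.542 × 6.931 × 6 × 6 × 294.67 = 2.172 × 10^6
Final = 2.00 g/L / 2.172 × 10^6 = 9.208 × 10^-7 g/L = 0.921 ng/mL

0.921 ng/mL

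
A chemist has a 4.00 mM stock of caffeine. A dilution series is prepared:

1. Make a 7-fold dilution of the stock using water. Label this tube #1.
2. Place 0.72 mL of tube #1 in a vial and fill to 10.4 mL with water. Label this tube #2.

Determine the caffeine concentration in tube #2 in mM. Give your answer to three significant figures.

Step 1: 7-fold → factor 7
Step 2: 0.72 mL brought to 10.4 mL → factor 10.4/0.72 = 14.444
Overall dilution factor = 7 × 14.444 = 101.11
Final = 4.00 mM / 101.11 = 0.0396 mM

0.0396 mM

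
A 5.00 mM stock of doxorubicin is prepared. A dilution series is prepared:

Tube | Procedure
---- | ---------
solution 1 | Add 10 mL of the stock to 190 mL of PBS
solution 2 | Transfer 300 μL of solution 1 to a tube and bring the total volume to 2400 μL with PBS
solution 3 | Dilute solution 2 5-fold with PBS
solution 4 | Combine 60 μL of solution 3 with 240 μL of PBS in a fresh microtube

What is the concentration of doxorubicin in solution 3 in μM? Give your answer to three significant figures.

Step 1: 10 mL + 190 mL = 200 mL total → factor 200/10 = 20
Step 2: 300 μL brought to 2400 μL → factor 2400/300 = 8
Step 3: 5-fold → factor 5
Dilution factor through solution 3 = 20 × 8 × 5 = 800
[solution 3] = 5.00 mM / 800 = 0.006250 mM = 6.25 μM

6.25 μM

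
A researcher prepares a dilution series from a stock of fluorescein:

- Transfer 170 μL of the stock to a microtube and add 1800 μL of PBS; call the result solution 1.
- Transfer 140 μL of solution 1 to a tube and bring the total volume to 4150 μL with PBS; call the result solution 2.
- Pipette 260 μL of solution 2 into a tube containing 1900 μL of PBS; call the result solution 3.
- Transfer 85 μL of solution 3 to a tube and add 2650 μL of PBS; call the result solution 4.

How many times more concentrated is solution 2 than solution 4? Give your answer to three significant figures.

Step 1: 170 μL + 1800 μL = 1970 μL total → factor 1970/170 = 11.588
Step 2: 140 μL brought to 4150 μL → factor 4150/140 = 29.643
Step 3: 260 μL + 1900 μL = 2160 μL total → factor 2160/260 = 8.3077
Step 4: 85 μL + 2650 μL = 2735 μL total → factor 2735/85 = 32.176
Dilution factor to solution 2 = 343.51; to solution 4 = 91824
[solution 2]/[solution 4] = (factor to solution 4)/(factor to solution 2) = 91824/343.51 = 267

267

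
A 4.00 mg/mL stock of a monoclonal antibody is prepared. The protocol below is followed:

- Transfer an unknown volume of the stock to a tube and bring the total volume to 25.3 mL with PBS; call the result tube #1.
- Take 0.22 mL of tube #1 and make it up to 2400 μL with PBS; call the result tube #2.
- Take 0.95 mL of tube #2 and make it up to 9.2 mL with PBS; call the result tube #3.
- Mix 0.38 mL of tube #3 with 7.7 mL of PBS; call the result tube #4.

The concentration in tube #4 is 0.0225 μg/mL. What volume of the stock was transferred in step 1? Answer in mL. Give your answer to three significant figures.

Step 1: v brought to 25.3 mL → factor = 25.3 mL/v
Step 2: 0.22 mL brought to 2400 μL → factor 2.4/0.22 = 10.909
Step 3: 0.95 mL brought to 9.2 mL → factor 9.2/0.95 = 9.6842
Step 4: 0.38 mL + 7.7 mL = 8.08 mL total → factor 8.08/0.38 = 21.263
Product of known-step factors = 2246.4
Overall factor = 4.00 mg/mL / (0.0225 μg/mL) = 1.7778 × 10^5
Step-1 factor = 1.7778 × 10^5 / 2246.4 = 79.14
v = 25.3 mL / 79.14 = 0.320 mL

0.320 mL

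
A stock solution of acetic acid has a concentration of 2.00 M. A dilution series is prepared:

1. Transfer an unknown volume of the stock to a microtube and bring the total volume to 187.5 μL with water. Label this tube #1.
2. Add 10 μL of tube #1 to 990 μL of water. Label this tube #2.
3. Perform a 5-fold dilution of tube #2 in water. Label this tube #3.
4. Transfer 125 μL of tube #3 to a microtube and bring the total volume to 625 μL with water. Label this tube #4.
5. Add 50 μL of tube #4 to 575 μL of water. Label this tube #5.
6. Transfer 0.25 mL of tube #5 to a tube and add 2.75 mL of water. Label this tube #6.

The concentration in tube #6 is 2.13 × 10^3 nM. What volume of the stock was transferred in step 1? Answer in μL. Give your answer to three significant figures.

74.9 μL

Step 1: v brought to 187.5 μL → factor = 187.5 μL/v
Step 2: 10 μL + 990 μL = 1000 μL total → factor 1000/10 = 100
Step 3: 5-fold → factor 5
Step 4: 125 μL brought to 625 μL → factor 625/125 = 5
Step 5: 50 μL + 575 μL = 625 μL total → factor 625/50 = 12.5
Step 6: 0.25 mL + 2.75 mL = 3 mL total → factor 3/0.25 = 12
Product of known-step factors = 3.75 × 10^5
Overall factor = 2.00 M / (2.13 × 10^3 nM) = 9.3897 × 10^5
Step-1 factor = 9.3897 × 10^5 / 3.75 × 10^5 = 2.5039
v = 187.5 μL / 2.5039 = 74.9 μL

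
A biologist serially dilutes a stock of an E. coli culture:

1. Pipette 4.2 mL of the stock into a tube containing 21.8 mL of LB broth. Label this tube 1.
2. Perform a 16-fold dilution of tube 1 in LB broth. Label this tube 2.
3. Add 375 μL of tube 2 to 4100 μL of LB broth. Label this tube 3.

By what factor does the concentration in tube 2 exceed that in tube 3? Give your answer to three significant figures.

Step 1: 4.2 mL + 21.8 mL = 26 mL total → factor 26/4.2 = 6.1905
Step 2: 16-fold → factor 16
Step 3: 375 μL + 4100 μL = 4475 μL total → factor 4475/375 = 11.933
Dilution factor to tube 2 = 99.048; to tube 3 = 1182
[tube 2]/[tube 3] = (factor to tube 3)/(factor to tube 2) = 1182/99.048 = 11.9

11.9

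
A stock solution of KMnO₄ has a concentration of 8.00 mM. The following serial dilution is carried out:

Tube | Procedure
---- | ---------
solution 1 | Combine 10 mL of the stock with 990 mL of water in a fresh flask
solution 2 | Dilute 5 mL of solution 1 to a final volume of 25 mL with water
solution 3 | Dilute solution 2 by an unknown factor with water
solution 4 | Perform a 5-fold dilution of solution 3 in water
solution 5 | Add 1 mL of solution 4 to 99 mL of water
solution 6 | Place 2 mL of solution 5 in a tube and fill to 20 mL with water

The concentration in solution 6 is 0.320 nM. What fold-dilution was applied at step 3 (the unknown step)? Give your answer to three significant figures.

10.0-fold

Step 1: 10 mL + 990 mL = 1000 mL total → factor 1000/10 = 100
Step 2: 5 mL brought to 25 mL → factor 25/5 = 5
Step 3: unknown factor x
Step 4: 5-fold → factor 5
Step 5: 1 mL + 99 mL = 100 mL total → factor 100/1 = 100
Step 6: 2 mL brought to 20 mL → factor 20/2 = 10
Product of known-step factors = 2.5 × 10^6
Overall factor = 8.00 mM / (0.320 nM) = 2.5 × 10^7
x = 2.5 × 10^7 / 2.5 × 10^6 = 10.0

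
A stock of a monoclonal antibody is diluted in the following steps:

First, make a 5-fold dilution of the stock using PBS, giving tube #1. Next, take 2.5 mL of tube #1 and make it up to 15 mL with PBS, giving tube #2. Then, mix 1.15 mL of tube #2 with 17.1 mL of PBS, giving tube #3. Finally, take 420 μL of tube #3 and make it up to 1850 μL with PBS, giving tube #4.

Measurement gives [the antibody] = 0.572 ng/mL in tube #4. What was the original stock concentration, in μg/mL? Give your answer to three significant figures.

1.20 μg/mL

Step 1: 5-fold → factor 5
Step 2: 2.5 mL brought to 15 mL → factor 15/2.5 = 6
Step 3: 1.15 mL + 17.1 mL = 18.25 mL total → factor 18.25/1.15 = 15.87
Step 4: 420 μL brought to 1850 μL → factor 1850/420 = 4.4048
Overall dilution factor = 5 × 6 × 15.87 × 4.4048 = 2097
Stock = 0.572 ng/mL × 2097 = 1200 ng/mL = 1.20 μg/mL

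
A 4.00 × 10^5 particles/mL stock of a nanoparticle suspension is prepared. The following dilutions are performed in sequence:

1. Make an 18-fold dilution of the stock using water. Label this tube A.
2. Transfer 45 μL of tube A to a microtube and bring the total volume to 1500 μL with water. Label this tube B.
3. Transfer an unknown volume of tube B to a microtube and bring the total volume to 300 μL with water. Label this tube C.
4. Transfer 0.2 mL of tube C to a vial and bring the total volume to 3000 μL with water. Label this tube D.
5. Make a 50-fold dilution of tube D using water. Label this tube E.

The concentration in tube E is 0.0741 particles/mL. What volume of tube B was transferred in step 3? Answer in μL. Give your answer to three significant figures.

25.0 μL

Step 1: 18-fold → factor 18
Step 2: 45 μL brought to 1500 μL → factor 1500/45 = 33.333
Step 3: v brought to 300 μL → factor = 300 μL/v
Step 4: 0.2 mL brought to 3000 μL → factor 3/0.2 = 15
Step 5: 50-fold → factor 50
Product of known-step factors = 4.5 × 10^5
Overall factor = 4.00 × 10^5 particles/mL / (0.0741 particles/mL) = 5.3981 × 10^6
Step-3 factor = 5.3981 × 10^6 / 4.5 × 10^5 = 11.996
v = 300 μL / 11.996 = 25.0 μL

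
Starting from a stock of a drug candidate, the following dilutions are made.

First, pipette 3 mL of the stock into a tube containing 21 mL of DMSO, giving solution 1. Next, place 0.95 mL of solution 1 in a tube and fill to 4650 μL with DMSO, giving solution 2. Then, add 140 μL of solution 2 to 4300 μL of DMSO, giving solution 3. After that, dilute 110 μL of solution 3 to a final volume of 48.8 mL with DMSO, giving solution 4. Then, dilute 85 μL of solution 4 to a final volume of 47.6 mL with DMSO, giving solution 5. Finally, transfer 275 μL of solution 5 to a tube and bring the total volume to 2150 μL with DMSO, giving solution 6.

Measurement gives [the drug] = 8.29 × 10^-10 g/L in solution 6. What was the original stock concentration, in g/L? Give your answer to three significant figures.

Step 1: 3 mL + 21 mL = 24 mL total → factor 24/3 = 8
Step 2: 0.95 mL brought to 4650 μL → factor 4.65/0.95 = 4.8947
Step 3: 140 μL + 4300 μL = 4440 μL total → factor 4440/140 = 31.714
Step 4: 110 μL brought to 48.8 mL → factor 48800/110 = 443.64
Step 5: 85 μL brought to 47.6 mL → factor 47600/85 = 560
Step 6: 275 μL brought to 2150 μL → factor 2150/275 = 7.8182
Overall dilution factor = 8 × 4.8947 × 31.714 × 443.64 × 560 × 7.8182 = 2.4121 × 10^9
Stock = 8.29 × 10^-10 g/L × 2.4121 × 10^9 = 2.00 g/L

2.00 g/L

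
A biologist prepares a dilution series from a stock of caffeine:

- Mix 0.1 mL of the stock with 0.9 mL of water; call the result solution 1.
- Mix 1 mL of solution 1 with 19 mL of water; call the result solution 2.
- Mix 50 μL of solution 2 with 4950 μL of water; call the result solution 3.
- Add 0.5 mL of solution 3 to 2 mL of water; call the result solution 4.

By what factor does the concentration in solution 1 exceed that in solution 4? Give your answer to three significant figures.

Step 1: 0.1 mL + 0.9 mL = 1 mL total → factor 1/0.1 = 10
Step 2: 1 mL + 19 mL = 20 mL total → factor 20/1 = 20
Step 3: 50 μL + 4950 μL = 5000 μL total → factor 5000/50 = 100
Step 4: 0.5 mL + 2 mL = 2.5 mL total → factor 2.5/0.5 = 5
Dilution factor to solution 1 = 10; to solution 4 = 1 × 10^5
[solution 1]/[solution 4] = (factor to solution 4)/(factor to solution 1) = 1 × 10^5/10 = 1.00 × 10^4

1.00 × 10^4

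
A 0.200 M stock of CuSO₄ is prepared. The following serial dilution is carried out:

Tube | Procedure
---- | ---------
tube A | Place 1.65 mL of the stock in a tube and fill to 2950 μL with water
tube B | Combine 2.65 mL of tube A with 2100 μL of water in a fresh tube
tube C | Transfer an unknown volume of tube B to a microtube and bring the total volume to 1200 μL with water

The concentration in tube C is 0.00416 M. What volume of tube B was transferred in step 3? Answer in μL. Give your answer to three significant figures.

80.0 μL

Step 1: 1.65 mL brought to 2950 μL → factor 2.95/1.65 = 1.7879
Step 2: 2.65 mL + 2100 μL = 4.75 mL total → factor 4.75/2.65 = 1.7925
Step 3: v brought to 1200 μL → factor = 1200 μL/v
Product of known-step factors = 3.2047
Overall factor = 0.200 M / (0.00416 M) = 48.077
Step-3 factor = 48.077 / 3.2047 = 15.002
v = 1200 μL / 15.002 = 80.0 μL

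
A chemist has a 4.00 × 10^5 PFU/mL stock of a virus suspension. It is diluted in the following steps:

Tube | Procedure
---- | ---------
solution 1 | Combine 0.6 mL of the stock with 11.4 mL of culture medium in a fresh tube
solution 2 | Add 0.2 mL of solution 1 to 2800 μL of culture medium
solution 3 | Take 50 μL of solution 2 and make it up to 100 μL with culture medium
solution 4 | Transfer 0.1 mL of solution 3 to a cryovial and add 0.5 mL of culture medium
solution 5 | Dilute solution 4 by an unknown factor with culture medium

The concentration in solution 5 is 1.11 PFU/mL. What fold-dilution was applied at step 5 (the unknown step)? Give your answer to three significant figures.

Step 1: 0.6 mL + 11.4 mL = 12 mL total → factor 12/0.6 = 20
Step 2: 0.2 mL + 2800 μL = 3 mL total → factor 3/0.2 = 15
Step 3: 50 μL brought to 100 μL → factor 100/50 = 2
Step 4: 0.1 mL + 0.5 mL = 0.6 mL total → factor 0.6/0.1 = 6
Step 5: unknown factor x
Product of known-step factors = 3600
Overall factor = 4.00 × 10^5 PFU/mL / (1.11 PFU/mL) = 3.6036 × 10^5
x = 3.6036 × 10^5 / 3600 = 100

100-fold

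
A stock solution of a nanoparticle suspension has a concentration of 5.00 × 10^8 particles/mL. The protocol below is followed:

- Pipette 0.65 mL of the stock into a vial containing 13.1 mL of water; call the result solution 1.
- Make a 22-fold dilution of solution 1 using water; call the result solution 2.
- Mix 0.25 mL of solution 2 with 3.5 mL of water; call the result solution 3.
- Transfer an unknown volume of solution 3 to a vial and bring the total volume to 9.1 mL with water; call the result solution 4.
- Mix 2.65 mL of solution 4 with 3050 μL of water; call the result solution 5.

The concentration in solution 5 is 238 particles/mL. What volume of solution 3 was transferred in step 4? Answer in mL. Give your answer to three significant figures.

0.0650 mL

Step 1: 0.65 mL + 13.1 mL = 13.75 mL total → factor 13.75/0.65 = 21.154
Step 2: 22-fold → factor 22
Step 3: 0.25 mL + 3.5 mL = 3.75 mL total → factor 3.75/0.25 = 15
Step 4: v brought to 9.1 mL → factor = 9.1 mL/v
Step 5: 2.65 mL + 3050 μL = 5.7 mL total → factor 5.7/2.65 = 2.1509
Product of known-step factors = 15015
Overall factor = 5.00 × 10^8 particles/mL / (238 particles/mL) = 2.1008 × 10^6
Step-4 factor = 2.1008 × 10^6 / 15015 = 139.91
v = 9.1 mL / 139.91 = 0.0650 mL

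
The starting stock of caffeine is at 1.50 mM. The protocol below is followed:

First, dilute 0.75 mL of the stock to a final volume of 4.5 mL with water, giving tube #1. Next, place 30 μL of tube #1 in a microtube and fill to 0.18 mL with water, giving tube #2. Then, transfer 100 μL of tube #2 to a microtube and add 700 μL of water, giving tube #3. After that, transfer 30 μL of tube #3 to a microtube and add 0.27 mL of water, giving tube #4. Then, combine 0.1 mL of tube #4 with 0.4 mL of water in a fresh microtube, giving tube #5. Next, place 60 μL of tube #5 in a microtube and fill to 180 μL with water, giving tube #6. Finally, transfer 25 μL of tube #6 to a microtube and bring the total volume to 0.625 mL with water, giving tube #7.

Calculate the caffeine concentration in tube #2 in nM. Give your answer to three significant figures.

4.17 × 10^4 nM

Step 1: 0.75 mL brought to 4.5 mL → factor 4.5/0.75 = 6
Step 2: 30 μL brought to 0.18 mL → factor 180/30 = 6
Dilution factor through tube #2 = 6 × 6 = 36
[tube #2] = 1.50 mM / 36 = 0.04167 mM = 4.17 × 10^4 nM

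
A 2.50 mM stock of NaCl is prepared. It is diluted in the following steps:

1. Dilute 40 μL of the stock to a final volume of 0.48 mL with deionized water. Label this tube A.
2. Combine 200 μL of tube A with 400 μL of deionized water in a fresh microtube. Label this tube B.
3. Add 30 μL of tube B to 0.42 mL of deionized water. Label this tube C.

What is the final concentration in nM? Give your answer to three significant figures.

Step 1: 40 μL brought to 0.48 mL → factor 480/40 = 12
Step 2: 200 μL + 400 μL = 600 μL total → factor 600/200 = 3
Step 3: 30 μL + 0.42 mL = 450 μL total → factor 450/30 = 15
Overall dilution factor = 12 × 3 × 15 = 540
Final = 2.50 mM / 540 = 0.004630 mM = 4.63 × 10^3 nM

4.63 × 10^3 nM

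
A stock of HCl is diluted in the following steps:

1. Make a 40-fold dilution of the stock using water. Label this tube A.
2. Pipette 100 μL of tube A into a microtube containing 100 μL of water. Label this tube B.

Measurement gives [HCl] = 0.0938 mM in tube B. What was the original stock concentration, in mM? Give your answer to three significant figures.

Step 1: 40-fold → factor 40
Step 2: 100 μL + 100 μL = 200 μL total → factor 200/100 = 2
Overall dilution factor = 40 × 2 = 80
Stock = 0.0938 mM × 80 = 7.50 mM

7.50 mM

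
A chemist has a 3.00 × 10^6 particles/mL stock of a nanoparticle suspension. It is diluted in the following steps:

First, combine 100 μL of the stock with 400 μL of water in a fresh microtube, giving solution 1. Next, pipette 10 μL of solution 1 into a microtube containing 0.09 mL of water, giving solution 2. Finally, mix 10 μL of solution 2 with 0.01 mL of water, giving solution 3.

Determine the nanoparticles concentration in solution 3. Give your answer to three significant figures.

3.00 × 10^4 particles/mL

Step 1: 100 μL + 400 μL = 500 μL total → factor 500/100 = 5
Step 2: 10 μL + 0.09 mL = 100 μL total → factor 100/10 = 10
Step 3: 10 μL + 0.01 mL = 20 μL total → factor 20/10 = 2
Overall dilution factor = 5 × 10 × 2 = 100
Final = 3.00 × 10^6 particles/mL / 100 = 3.00 × 10^4 particles/mL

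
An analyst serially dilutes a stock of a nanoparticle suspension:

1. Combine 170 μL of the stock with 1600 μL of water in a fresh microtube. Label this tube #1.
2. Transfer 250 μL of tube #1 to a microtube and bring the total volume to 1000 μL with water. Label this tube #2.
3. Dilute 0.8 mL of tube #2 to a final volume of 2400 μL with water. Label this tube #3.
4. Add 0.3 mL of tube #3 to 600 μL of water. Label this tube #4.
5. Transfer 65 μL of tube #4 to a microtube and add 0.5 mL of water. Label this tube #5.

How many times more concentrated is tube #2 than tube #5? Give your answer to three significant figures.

Step 1: 170 μL + 1600 μL = 1770 μL total → factor 1770/170 = 10.412
Step 2: 250 μL brought to 1000 μL → factor 1000/250 = 4
Step 3: 0.8 mL brought to 2400 μL → factor 2.4/0.8 = 3
Step 4: 0.3 mL + 600 μL = 0.9 mL total → factor 0.9/0.3 = 3
Step 5: 65 μL + 0.5 mL = 565 μL total → factor 565/65 = 8.6923
Dilution factor to tube #2 = 41.647; to tube #5 = 3258.1
[tube #2]/[tube #5] = (factor to tube #5)/(factor to tube #2) = 3258.1/41.647 = 78.2

78.2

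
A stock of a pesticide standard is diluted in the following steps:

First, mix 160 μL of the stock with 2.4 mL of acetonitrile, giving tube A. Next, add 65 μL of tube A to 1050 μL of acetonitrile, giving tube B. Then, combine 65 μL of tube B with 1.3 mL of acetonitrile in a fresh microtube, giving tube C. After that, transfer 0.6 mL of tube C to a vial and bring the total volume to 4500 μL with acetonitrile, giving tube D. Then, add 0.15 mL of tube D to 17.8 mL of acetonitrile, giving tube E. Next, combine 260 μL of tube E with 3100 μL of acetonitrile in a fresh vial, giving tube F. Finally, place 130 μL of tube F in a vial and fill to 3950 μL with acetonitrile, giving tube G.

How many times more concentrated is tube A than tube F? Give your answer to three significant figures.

Step 1: 160 μL + 2.4 mL = 2560 μL total → factor 2560/160 = 16
Step 2: 65 μL + 1050 μL = 1115 μL total → factor 1115/65 = 17.154
Step 3: 65 μL + 1.3 mL = 1365 μL total → factor 1365/65 = 21
Step 4: 0.6 mL brought to 4500 μL → factor 4.5/0.6 = 7.5
Step 5: 0.15 mL + 17.8 mL = 17.95 mL total → factor 17.95/0.15 = 119.67
Step 6: 260 μL + 3100 μL = 3360 μL total → factor 3360/260 = 12.923
Dilution factor to tube A = 16; to tube F = 6.685 × 10^7
[tube A]/[tube F] = (factor to tube F)/(factor to tube A) = 6.685 × 10^7/16 = 4.18 × 10^6

4.18 × 10^6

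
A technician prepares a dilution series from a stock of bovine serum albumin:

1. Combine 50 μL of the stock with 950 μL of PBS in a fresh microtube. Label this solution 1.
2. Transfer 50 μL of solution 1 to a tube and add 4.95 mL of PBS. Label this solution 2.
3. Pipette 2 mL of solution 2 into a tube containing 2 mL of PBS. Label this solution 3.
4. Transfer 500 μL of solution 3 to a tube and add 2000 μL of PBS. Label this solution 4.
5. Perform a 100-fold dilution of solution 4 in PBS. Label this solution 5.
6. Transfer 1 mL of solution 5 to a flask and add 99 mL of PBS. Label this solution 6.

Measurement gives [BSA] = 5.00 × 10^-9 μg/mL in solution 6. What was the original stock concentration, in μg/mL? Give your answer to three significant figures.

Step 1: 50 μL + 950 μL = 1000 μL total → factor 1000/50 = 20
Step 2: 50 μL + 4.95 mL = 5000 μL total → factor 5000/50 = 100
Step 3: 2 mL + 2 mL = 4 mL total → factor 4/2 = 2
Step 4: 500 μL + 2000 μL = 2500 μL total → factor 2500/500 = 5
Step 5: 100-fold → factor 100
Step 6: 1 mL + 99 mL = 100 mL total → factor 100/1 = 100
Overall dilution factor = 20 × 100 × 2 × 5 × 100 × 100 = 2 × 10^8
Stock = 5.00 × 10^-9 μg/mL × 2 × 10^8 = 1.00 μg/mL

1.00 μg/mL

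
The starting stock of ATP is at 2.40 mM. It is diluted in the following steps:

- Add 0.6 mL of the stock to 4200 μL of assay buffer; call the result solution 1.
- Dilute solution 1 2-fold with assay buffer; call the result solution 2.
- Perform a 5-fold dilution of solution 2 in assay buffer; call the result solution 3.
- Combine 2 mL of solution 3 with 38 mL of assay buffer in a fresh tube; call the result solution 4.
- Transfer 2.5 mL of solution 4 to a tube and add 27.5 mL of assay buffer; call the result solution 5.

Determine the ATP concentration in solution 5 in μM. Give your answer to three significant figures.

Step 1: 0.6 mL + 4200 μL = 4.8 mL total → factor 4.8/0.6 = 8
Step 2: 2-fold → factor 2
Step 3: 5-fold → factor 5
Step 4: 2 mL + 38 mL = 40 mL total → factor 40/2 = 20
Step 5: 2.5 mL + 27.5 mL = 30 mL total → factor 30/2.5 = 12
Overall dilution factor = 8 × 2 × 5 × 20 × 12 = 19200
Final = 2.40 mM / 19200 = 0.0001250 mM = 0.125 μM

0.125 μM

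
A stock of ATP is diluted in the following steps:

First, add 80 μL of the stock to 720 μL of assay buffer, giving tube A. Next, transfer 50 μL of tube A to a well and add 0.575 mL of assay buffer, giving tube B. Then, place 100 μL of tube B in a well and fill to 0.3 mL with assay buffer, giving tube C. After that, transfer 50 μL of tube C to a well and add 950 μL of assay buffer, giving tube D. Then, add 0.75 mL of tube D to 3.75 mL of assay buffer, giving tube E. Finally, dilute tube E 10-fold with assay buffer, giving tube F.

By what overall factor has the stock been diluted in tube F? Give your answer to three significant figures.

Step 1: 80 μL + 720 μL = 800 μL total → factor 800/80 = 10
Step 2: 50 μL + 0.575 mL = 625 μL total → factor 625/50 = 12.5
Step 3: 100 μL brought to 0.3 mL → factor 300/100 = 3
Step 4: 50 μL + 950 μL = 1000 μL total → factor 1000/50 = 20
Step 5: 0.75 mL + 3.75 mL = 4.5 mL total → factor 4.5/0.75 = 6
Step 6: 10-fold → factor 10
Overall dilution factor = 10 × 12.5 × 3 × 20 × 6 × 10 = 4.5 × 10^5

4.50 × 10^5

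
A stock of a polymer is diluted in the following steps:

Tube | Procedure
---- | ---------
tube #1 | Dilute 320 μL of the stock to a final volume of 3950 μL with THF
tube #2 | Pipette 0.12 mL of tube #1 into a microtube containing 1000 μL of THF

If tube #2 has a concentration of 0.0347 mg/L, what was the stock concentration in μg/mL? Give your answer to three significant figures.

Step 1: 320 μL brought to 3950 μL → factor 3950/320 = 12.344
Step 2: 0.12 mL + 1000 μL = 1.12 mL total → factor 1.12/0.12 = 9.3333
Overall dilution factor = 12.344 × 9.3333 = 115.21
Stock = 0.0347 mg/L × 115.21 = 3.998 mg/L = 4.00 μg/mL

4.00 μg/mL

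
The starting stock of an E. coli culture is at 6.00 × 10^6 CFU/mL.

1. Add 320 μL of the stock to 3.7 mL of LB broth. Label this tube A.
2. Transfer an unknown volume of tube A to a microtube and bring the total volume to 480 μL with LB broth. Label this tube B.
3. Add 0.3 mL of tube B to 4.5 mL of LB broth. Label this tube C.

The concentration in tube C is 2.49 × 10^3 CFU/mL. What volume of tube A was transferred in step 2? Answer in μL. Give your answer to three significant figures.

40.0 μL

Step 1: 320 μL + 3.7 mL = 4020 μL total → factor 4020/320 = 12.562
Step 2: v brought to 480 μL → factor = 480 μL/v
Step 3: 0.3 mL + 4.5 mL = 4.8 mL total → factor 4.8/0.3 = 16
Product of known-step factors = 201
Overall factor = 6.00 × 10^6 CFU/mL / (2.49 × 10^3 CFU/mL) = 2409.6
Step-2 factor = 2409.6 / 201 = 11.988
v = 480 μL / 11.988 = 40.0 μL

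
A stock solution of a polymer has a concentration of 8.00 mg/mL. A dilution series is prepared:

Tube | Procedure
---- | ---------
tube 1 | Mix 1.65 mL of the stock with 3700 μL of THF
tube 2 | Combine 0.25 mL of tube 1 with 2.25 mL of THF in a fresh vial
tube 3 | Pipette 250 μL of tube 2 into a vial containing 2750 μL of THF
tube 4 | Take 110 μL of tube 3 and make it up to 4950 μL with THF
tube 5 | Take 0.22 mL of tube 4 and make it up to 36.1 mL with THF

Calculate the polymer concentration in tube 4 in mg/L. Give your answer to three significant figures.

0.457 mg/L

Step 1: 1.65 mL + 3700 μL = 5.35 mL total → factor 5.35/1.65 = 3.2424
Step 2: 0.25 mL + 2.25 mL = 2.5 mL total → factor 2.5/0.25 = 10
Step 3: 250 μL + 2750 μL = 3000 μL total → factor 3000/250 = 12
Step 4: 110 μL brought to 4950 μL → factor 4950/110 = 45
Dilution factor through tube 4 = 3.2424 × 10 × 12 × 45 = 17509
[tube 4] = 8.00 mg/mL / 17509 = 0.0004569 mg/mL = 0.457 mg/L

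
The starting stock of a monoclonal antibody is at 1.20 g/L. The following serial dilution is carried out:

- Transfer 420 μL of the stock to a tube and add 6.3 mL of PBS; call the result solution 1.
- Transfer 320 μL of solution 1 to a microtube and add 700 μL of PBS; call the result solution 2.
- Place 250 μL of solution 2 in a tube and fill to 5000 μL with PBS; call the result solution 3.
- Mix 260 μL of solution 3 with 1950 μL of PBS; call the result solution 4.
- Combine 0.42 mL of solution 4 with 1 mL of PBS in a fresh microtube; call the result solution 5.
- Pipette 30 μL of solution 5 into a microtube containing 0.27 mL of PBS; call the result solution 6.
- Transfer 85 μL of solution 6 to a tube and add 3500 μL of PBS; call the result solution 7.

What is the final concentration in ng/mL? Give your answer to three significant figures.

Step 1: 420 μL + 6.3 mL = 6720 μL total → factor 6720/420 = 16
Step 2: 320 μL + 700 μL = 1020 μL total → factor 1020/320 = 3.1875
Step 3: 250 μL brought to 5000 μL → factor 5000/250 = 20
Step 4: 260 μL + 1950 μL = 2210 μL total → factor 2210/260 = 8.5
Step 5: 0.42 mL + 1 mL = 1.42 mL total → factor 1.42/0.42 = 3.381
Step 6: 30 μL + 0.27 mL = 300 μL total → factor 300/30 = 10
Step 7: 85 μL + 3500 μL = 3585 μL total → factor 3585/85 = 42.176
Overall dilution factor = 16 × 3.1875 × 20 × 8.5 × 3.381 × 10 × 42.176 = 1.2363 × 10^7
Final = 1.20 g/L / 1.2363 × 10^7 = 9.706 × 10^-8 g/L = 0.0971 ng/mL

0.0971 ng/mL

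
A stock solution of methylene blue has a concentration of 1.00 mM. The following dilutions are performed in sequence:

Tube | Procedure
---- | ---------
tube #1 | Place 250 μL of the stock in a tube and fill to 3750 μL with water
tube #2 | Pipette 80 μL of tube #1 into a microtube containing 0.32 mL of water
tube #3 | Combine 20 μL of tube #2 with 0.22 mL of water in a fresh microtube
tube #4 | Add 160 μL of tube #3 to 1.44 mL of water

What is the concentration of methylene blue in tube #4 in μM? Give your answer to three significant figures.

0.111 μM

Step 1: 250 μL brought to 3750 μL → factor 3750/250 = 15
Step 2: 80 μL + 0.32 mL = 400 μL total → factor 400/80 = 5
Step 3: 20 μL + 0.22 mL = 240 μL total → factor 240/20 = 12
Step 4: 160 μL + 1.44 mL = 1600 μL total → factor 1600/160 = 10
Overall dilution factor = 15 × 5 × 12 × 10 = 9000
Final = 1.00 mM / 9000 = 0.0001111 mM = 0.111 μM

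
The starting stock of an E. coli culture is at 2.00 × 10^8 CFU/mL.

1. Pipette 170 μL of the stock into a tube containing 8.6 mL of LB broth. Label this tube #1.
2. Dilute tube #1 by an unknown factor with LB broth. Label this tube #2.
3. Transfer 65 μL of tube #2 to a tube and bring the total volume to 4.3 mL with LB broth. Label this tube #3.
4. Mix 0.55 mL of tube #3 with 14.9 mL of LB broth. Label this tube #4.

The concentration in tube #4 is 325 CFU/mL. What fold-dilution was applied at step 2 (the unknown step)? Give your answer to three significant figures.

6.42-fold

Step 1: 170 μL + 8.6 mL = 8770 μL total → factor 8770/170 = 51.588
Step 2: unknown factor x
Step 3: 65 μL brought to 4.3 mL → factor 4300/65 = 66.154
Step 4: 0.55 mL + 14.9 mL = 15.45 mL total → factor 15.45/0.55 = 28.091
Product of known-step factors = 95868
Overall factor = 2.00 × 10^8 CFU/mL / (325 CFU/mL) = 6.1538 × 10^5
x = 6.1538 × 10^5 / 95868 = 6.42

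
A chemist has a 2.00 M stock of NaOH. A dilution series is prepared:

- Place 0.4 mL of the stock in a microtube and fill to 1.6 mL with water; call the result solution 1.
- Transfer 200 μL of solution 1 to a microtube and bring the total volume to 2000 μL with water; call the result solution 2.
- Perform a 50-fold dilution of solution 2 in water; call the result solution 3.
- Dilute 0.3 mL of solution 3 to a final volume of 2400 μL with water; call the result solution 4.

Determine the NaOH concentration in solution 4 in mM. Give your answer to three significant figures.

0.125 mM

Step 1: 0.4 mL brought to 1.6 mL → factor 1.6/0.4 = 4
Step 2: 200 μL brought to 2000 μL → factor 2000/200 = 10
Step 3: 50-fold → factor 50
Step 4: 0.3 mL brought to 2400 μL → factor 2.4/0.3 = 8
Overall dilution factor = 4 × 10 × 50 × 8 = 16000
Final = 2.00 M / 16000 = 0.0001250 M = 0.125 mM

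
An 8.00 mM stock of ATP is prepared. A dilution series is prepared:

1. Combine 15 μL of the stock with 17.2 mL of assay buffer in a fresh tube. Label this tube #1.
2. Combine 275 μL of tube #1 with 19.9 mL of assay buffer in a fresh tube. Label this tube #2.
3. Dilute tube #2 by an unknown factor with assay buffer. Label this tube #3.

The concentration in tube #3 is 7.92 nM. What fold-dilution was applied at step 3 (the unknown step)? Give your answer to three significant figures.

12.0-fold

Step 1: 15 μL + 17.2 mL = 17215 μL total → factor 17215/15 = 1147.7
Step 2: 275 μL + 19.9 mL = 20175 μL total → factor 20175/275 = 73.364
Step 3: unknown factor x
Product of known-step factors = 84197
Overall factor = 8.00 mM / (7.92 nM) = 1.0101 × 10^6
x = 1.0101 × 10^6 / 84197 = 12.0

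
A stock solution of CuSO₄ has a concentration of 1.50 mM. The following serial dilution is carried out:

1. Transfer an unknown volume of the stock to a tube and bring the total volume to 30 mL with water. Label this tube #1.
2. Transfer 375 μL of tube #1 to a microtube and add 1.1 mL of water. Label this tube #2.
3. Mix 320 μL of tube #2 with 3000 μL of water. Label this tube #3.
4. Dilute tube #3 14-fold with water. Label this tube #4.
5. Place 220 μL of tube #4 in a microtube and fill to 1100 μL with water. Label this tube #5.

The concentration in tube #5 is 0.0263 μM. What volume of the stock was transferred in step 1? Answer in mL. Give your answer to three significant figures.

Step 1: v brought to 30 mL → factor = 30 mL/v
Step 2: 375 μL + 1.1 mL = 1475 μL total → factor 1475/375 = 3.9333
Step 3: 320 μL + 3000 μL = 3320 μL total → factor 3320/320 = 10.375
Step 4: 14-fold → factor 14
Step 5: 220 μL brought to 1100 μL → factor 1100/220 = 5
Product of known-step factors = 2856.6
Overall factor = 1.50 mM / (0.0263 μM) = 57034
Step-1 factor = 57034 / 2856.6 = 19.966
v = 30 mL / 19.966 = 1.50 mL

1.50 mL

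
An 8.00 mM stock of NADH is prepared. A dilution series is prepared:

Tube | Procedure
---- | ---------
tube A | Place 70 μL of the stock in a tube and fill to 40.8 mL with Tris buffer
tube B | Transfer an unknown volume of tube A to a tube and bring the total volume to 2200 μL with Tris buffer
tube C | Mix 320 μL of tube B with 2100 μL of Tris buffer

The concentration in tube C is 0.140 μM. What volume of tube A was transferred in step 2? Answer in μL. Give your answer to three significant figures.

Step 1: 70 μL brought to 40.8 mL → factor 40800/70 = 582.86
Step 2: v brought to 2200 μL → factor = 2200 μL/v
Step 3: 320 μL + 2100 μL = 2420 μL total → factor 2420/320 = 7.5625
Product of known-step factors = 4407.9
Overall factor = 8.00 mM / (0.140 μM) = 57143
Step-2 factor = 57143 / 4407.9 = 12.964
v = 2200 μL / 12.964 = 170 μL

170 μL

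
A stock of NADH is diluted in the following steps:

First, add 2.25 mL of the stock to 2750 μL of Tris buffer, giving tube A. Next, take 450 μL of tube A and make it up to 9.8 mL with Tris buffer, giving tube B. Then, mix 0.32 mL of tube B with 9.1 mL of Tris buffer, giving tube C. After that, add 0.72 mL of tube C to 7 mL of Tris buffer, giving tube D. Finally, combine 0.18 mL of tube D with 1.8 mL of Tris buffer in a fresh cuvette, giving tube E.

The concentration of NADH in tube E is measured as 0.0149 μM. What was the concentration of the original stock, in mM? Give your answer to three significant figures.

2.50 mM

Step 1: 2.25 mL + 2750 μL = 5 mL total → factor 5/2.25 = 2.2222
Step 2: 450 μL brought to 9.8 mL → factor 9800/450 = 21.778
Step 3: 0.32 mL + 9.1 mL = 9.42 mL total → factor 9.42/0.32 = 29.438
Step 4: 0.72 mL + 7 mL = 7.72 mL total → factor 7.72/0.72 = 10.722
Step 5: 0.18 mL + 1.8 mL = 1.98 mL total → factor 1.98/0.18 = 11
Overall dilution factor = 2.2222 × 21.778 × 29.438 × 10.722 × 11 = 1.6803 × 10^5
Stock = 0.0149 μM × 1.6803 × 10^5 = 2504 μM = 2.50 mM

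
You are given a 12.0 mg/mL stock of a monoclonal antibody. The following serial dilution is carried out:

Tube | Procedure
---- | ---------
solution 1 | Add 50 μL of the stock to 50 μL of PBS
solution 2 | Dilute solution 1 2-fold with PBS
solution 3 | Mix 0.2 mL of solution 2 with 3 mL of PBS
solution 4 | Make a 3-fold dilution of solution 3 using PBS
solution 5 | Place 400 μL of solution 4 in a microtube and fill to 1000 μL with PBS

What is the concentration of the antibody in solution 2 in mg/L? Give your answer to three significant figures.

3.00 × 10^3 mg/L

Step 1: 50 μL + 50 μL = 100 μL total → factor 100/50 = 2
Step 2: 2-fold → factor 2
Dilution factor through solution 2 = 2 × 2 = 4
[solution 2] = 12.0 mg/mL / 4 = 3.000 mg/mL = 3.00 × 10^3 mg/L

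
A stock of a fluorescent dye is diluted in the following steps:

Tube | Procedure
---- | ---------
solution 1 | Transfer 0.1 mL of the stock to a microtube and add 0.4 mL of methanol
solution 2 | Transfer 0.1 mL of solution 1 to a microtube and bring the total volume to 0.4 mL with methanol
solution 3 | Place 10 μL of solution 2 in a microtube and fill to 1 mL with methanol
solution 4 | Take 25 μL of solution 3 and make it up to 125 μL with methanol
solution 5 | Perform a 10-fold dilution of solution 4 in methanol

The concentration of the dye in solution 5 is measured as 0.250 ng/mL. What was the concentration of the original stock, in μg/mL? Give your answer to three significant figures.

25.0 μg/mL

Step 1: 0.1 mL + 0.4 mL = 0.5 mL total → factor 0.5/0.1 = 5
Step 2: 0.1 mL brought to 0.4 mL → factor 0.4/0.1 = 4
Step 3: 10 μL brought to 1 mL → factor 1000/10 = 100
Step 4: 25 μL brought to 125 μL → factor 125/25 = 5
Step 5: 10-fold → factor 10
Overall dilution factor = 5 × 4 × 100 × 5 × 10 = 1 × 10^5
Stock = 0.250 ng/mL × 1 × 10^5 = 2.500 × 10^4 ng/mL = 25.0 μg/mL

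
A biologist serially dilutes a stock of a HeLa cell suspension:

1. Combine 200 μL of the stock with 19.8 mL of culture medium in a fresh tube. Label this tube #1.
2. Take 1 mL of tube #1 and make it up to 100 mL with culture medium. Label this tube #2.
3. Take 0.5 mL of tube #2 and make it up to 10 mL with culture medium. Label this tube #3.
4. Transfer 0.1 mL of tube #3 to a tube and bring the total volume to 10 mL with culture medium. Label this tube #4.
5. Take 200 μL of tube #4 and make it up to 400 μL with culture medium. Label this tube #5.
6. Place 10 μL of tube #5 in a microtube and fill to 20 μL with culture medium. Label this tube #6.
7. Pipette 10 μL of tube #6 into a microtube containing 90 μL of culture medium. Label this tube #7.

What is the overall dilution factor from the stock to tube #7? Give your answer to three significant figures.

8.00 × 10^8

Step 1: 200 μL + 19.8 mL = 20000 μL total → factor 20000/200 = 100
Step 2: 1 mL brought to 100 mL → factor 100/1 = 100
Step 3: 0.5 mL brought to 10 mL → factor 10/0.5 = 20
Step 4: 0.1 mL brought to 10 mL → factor 10/0.1 = 100
Step 5: 200 μL brought to 400 μL → factor 400/200 = 2
Step 6: 10 μL brought to 20 μL → factor 20/10 = 2
Step 7: 10 μL + 90 μL = 100 μL total → factor 100/10 = 10
Overall dilution factor = 100 × 100 × 20 × 100 × 2 × 2 × 10 = 8 × 10^8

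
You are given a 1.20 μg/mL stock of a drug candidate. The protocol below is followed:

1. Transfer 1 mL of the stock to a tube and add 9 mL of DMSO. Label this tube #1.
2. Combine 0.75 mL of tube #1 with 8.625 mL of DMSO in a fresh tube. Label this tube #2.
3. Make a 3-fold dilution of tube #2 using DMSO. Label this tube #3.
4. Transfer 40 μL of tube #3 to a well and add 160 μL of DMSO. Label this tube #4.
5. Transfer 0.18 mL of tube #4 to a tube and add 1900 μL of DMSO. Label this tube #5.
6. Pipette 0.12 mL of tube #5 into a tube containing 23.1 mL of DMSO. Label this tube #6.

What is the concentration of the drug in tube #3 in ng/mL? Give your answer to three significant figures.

3.20 ng/mL

Step 1: 1 mL + 9 mL = 10 mL total → factor 10/1 = 10
Step 2: 0.75 mL + 8.625 mL = 9.375 mL total → factor 9.375/0.75 = 12.5
Step 3: 3-fold → factor 3
Dilution factor through tube #3 = 10 × 12.5 × 3 = 375
[tube #3] = 1.20 μg/mL / 375 = 0.003200 μg/mL = 3.20 ng/mL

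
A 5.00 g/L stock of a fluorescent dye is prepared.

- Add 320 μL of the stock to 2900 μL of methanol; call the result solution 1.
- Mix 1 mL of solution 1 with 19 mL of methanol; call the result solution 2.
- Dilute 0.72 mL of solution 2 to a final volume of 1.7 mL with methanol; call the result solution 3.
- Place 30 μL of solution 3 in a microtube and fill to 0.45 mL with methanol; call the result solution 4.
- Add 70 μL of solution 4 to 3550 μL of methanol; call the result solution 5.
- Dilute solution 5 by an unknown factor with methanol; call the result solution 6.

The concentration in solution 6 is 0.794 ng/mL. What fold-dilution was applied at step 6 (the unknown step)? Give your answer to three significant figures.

17.1-fold

Step 1: 320 μL + 2900 μL = 3220 μL total → factor 3220/320 = 10.062
Step 2: 1 mL + 19 mL = 20 mL total → factor 20/1 = 20
Step 3: 0.72 mL brought to 1.7 mL → factor 1.7/0.72 = 2.3611
Step 4: 30 μL brought to 0.45 mL → factor 450/30 = 15
Step 5: 70 μL + 3550 μL = 3620 μL total → factor 3620/70 = 51.714
Step 6: unknown factor x
Product of known-step factors = 3.686 × 10^5
Overall factor = 5.00 g/L / (0.794 ng/mL) = 6.2972 × 10^6
x = 6.2972 × 10^6 / 3.686 × 10^5 = 17.1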